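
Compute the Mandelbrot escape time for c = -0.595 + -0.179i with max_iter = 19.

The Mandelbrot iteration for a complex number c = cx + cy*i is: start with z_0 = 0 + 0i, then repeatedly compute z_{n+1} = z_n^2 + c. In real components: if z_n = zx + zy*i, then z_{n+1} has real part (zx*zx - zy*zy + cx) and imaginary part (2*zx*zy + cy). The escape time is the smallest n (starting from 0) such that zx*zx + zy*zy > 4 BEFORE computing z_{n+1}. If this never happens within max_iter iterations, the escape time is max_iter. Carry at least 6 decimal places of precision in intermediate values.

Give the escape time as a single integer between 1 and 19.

z_0 = 0 + 0i, c = -0.5950 + -0.1790i
Iter 1: z = -0.5950 + -0.1790i, |z|^2 = 0.3861
Iter 2: z = -0.2730 + 0.0340i, |z|^2 = 0.0757
Iter 3: z = -0.5216 + -0.1976i, |z|^2 = 0.3111
Iter 4: z = -0.3619 + 0.0271i, |z|^2 = 0.1317
Iter 5: z = -0.4647 + -0.1986i, |z|^2 = 0.2554
Iter 6: z = -0.4185 + 0.0056i, |z|^2 = 0.1752
Iter 7: z = -0.4199 + -0.1837i, |z|^2 = 0.2101
Iter 8: z = -0.4524 + -0.0247i, |z|^2 = 0.2053
Iter 9: z = -0.3909 + -0.1566i, |z|^2 = 0.1774
Iter 10: z = -0.4667 + -0.0565i, |z|^2 = 0.2210
Iter 11: z = -0.3804 + -0.1262i, |z|^2 = 0.1606
Iter 12: z = -0.4662 + -0.0830i, |z|^2 = 0.2243
Iter 13: z = -0.3845 + -0.1016i, |z|^2 = 0.1582
Iter 14: z = -0.4575 + -0.1008i, |z|^2 = 0.2195
Iter 15: z = -0.3959 + -0.0867i, |z|^2 = 0.1642
Iter 16: z = -0.4458 + -0.1103i, |z|^2 = 0.2109
Iter 17: z = -0.4084 + -0.0806i, |z|^2 = 0.1733
Iter 18: z = -0.4347 + -0.1131i, |z|^2 = 0.2017

Answer: 19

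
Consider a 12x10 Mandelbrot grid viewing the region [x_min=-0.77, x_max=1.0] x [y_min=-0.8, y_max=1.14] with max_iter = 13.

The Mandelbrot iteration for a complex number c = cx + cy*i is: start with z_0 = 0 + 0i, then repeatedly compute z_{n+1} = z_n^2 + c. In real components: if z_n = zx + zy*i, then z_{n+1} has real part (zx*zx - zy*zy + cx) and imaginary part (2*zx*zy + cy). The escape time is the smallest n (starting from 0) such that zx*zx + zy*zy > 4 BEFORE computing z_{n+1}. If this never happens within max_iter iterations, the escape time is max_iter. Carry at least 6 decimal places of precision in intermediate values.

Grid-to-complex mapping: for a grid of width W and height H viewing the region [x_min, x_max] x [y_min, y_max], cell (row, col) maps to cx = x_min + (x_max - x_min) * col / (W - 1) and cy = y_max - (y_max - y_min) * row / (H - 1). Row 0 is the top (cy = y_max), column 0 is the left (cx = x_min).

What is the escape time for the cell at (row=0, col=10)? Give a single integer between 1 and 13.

Answer: 2

Derivation:
z_0 = 0 + 0i, c = 0.8391 + 1.1400i
Iter 1: z = 0.8391 + 1.1400i, |z|^2 = 2.0037
Iter 2: z = 0.2436 + 3.0531i, |z|^2 = 9.3809
Escaped at iteration 2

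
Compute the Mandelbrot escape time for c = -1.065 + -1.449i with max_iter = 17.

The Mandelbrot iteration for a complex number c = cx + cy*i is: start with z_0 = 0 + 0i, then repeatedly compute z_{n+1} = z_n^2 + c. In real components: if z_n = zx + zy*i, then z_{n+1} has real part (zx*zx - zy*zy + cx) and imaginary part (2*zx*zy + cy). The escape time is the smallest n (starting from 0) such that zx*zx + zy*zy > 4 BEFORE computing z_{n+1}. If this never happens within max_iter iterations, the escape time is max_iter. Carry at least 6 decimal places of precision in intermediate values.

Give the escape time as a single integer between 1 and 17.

Answer: 2

Derivation:
z_0 = 0 + 0i, c = -1.0650 + -1.4490i
Iter 1: z = -1.0650 + -1.4490i, |z|^2 = 3.2338
Iter 2: z = -2.0304 + 1.6374i, |z|^2 = 6.8034
Escaped at iteration 2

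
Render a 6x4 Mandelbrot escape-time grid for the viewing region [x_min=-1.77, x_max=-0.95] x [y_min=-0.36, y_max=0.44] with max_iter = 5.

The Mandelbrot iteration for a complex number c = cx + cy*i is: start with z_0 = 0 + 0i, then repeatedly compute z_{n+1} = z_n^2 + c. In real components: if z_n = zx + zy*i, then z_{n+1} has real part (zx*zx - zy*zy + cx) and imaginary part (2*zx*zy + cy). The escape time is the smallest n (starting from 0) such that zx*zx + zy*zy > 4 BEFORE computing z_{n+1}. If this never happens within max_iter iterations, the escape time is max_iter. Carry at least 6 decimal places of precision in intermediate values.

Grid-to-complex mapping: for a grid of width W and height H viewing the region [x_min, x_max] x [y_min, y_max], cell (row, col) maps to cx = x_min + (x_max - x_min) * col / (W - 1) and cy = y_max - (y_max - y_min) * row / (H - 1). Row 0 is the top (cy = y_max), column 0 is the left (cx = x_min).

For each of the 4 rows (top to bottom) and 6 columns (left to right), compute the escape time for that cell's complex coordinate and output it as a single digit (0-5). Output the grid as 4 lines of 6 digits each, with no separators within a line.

Answer: 334555
455555
455555
345555

Derivation:
(row=0, col=0): c = -1.7700 + 0.4400i → escape time 3
(row=0, col=1): c = -1.6060 + 0.4400i → escape time 3
(row=0, col=2): c = -1.4420 + 0.4400i → escape time 4
(row=0, col=3): c = -1.2780 + 0.4400i → escape time 5
(row=0, col=4): c = -1.1140 + 0.4400i → escape time 5
(row=0, col=5): c = -0.9500 + 0.4400i → escape time 5
(row=1, col=0): c = -1.7700 + 0.1733i → escape time 4
(row=1, col=1): c = -1.6060 + 0.1733i → escape time 5
(row=1, col=2): c = -1.4420 + 0.1733i → escape time 5
(row=1, col=3): c = -1.2780 + 0.1733i → escape time 5
(row=1, col=4): c = -1.1140 + 0.1733i → escape time 5
(row=1, col=5): c = -0.9500 + 0.1733i → escape time 5
(row=2, col=0): c = -1.7700 + -0.0933i → escape time 4
(row=2, col=1): c = -1.6060 + -0.0933i → escape time 5
(row=2, col=2): c = -1.4420 + -0.0933i → escape time 5
(row=2, col=3): c = -1.2780 + -0.0933i → escape time 5
(row=2, col=4): c = -1.1140 + -0.0933i → escape time 5
(row=2, col=5): c = -0.9500 + -0.0933i → escape time 5
(row=3, col=0): c = -1.7700 + -0.3600i → escape time 3
(row=3, col=1): c = -1.6060 + -0.3600i → escape time 4
(row=3, col=2): c = -1.4420 + -0.3600i → escape time 5
(row=3, col=3): c = -1.2780 + -0.3600i → escape time 5
(row=3, col=4): c = -1.1140 + -0.3600i → escape time 5
(row=3, col=5): c = -0.9500 + -0.3600i → escape time 5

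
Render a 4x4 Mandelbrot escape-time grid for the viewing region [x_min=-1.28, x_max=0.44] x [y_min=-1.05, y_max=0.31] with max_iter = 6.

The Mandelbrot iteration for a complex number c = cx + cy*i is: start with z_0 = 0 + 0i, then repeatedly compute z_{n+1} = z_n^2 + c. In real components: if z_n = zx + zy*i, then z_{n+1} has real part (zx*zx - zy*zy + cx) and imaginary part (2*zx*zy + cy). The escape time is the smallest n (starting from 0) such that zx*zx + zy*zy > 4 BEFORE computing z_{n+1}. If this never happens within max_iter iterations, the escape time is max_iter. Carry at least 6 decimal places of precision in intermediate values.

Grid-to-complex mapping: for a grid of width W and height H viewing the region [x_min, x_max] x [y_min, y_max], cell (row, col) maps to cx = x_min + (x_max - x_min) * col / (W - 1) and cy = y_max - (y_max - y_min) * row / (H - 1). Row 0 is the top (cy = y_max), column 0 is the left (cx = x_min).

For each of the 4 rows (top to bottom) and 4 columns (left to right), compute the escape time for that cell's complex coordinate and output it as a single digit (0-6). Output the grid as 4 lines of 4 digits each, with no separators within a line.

Answer: 6666
6666
3666
3362

Derivation:
(row=0, col=0): c = -1.2800 + 0.3100i → escape time 6
(row=0, col=1): c = -0.7067 + 0.3100i → escape time 6
(row=0, col=2): c = -0.1333 + 0.3100i → escape time 6
(row=0, col=3): c = 0.4400 + 0.3100i → escape time 6
(row=1, col=0): c = -1.2800 + -0.1433i → escape time 6
(row=1, col=1): c = -0.7067 + -0.1433i → escape time 6
(row=1, col=2): c = -0.1333 + -0.1433i → escape time 6
(row=1, col=3): c = 0.4400 + -0.1433i → escape time 6
(row=2, col=0): c = -1.2800 + -0.5967i → escape time 3
(row=2, col=1): c = -0.7067 + -0.5967i → escape time 6
(row=2, col=2): c = -0.1333 + -0.5967i → escape time 6
(row=2, col=3): c = 0.4400 + -0.5967i → escape time 6
(row=3, col=0): c = -1.2800 + -1.0500i → escape time 3
(row=3, col=1): c = -0.7067 + -1.0500i → escape time 3
(row=3, col=2): c = -0.1333 + -1.0500i → escape time 6
(row=3, col=3): c = 0.4400 + -1.0500i → escape time 2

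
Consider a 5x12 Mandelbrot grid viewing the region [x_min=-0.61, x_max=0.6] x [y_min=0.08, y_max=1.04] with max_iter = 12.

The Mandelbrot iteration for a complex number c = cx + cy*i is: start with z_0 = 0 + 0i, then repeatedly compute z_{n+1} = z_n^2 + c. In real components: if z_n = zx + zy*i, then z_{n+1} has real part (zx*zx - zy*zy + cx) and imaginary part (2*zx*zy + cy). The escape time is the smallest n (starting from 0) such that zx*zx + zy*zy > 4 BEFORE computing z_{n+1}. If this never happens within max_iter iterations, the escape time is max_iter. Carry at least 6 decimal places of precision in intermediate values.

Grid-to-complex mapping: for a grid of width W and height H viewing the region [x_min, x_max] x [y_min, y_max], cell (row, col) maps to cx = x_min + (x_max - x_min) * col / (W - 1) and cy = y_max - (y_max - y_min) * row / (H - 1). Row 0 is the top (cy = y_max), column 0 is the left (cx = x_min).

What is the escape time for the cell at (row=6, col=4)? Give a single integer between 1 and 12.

Answer: 3

Derivation:
z_0 = 0 + 0i, c = 0.6000 + 0.5164i
Iter 1: z = 0.6000 + 0.5164i, |z|^2 = 0.6266
Iter 2: z = 0.6934 + 1.1360i, |z|^2 = 1.7713
Iter 3: z = -0.2097 + 2.0917i, |z|^2 = 4.4192
Escaped at iteration 3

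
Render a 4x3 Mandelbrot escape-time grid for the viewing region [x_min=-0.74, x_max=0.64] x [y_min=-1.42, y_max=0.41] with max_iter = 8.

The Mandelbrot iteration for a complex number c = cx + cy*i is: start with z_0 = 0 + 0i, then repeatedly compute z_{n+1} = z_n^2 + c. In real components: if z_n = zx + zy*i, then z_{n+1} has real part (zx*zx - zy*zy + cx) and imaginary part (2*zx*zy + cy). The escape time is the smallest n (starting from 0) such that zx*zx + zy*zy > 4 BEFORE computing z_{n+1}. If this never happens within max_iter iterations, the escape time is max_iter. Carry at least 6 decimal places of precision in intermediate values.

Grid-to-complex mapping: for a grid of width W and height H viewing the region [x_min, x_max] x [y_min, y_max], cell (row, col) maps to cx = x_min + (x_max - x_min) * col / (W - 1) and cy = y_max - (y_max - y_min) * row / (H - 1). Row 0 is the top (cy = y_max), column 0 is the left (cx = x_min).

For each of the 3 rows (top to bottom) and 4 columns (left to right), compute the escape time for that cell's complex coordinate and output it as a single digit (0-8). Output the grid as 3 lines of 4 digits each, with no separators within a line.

(row=0, col=0): c = -0.7400 + 0.4100i → escape time 8
(row=0, col=1): c = -0.2800 + 0.4100i → escape time 8
(row=0, col=2): c = 0.1800 + 0.4100i → escape time 8
(row=0, col=3): c = 0.6400 + 0.4100i → escape time 3
(row=1, col=0): c = -0.7400 + -0.5050i → escape time 6
(row=1, col=1): c = -0.2800 + -0.5050i → escape time 8
(row=1, col=2): c = 0.1800 + -0.5050i → escape time 8
(row=1, col=3): c = 0.6400 + -0.5050i → escape time 3
(row=2, col=0): c = -0.7400 + -1.4200i → escape time 2
(row=2, col=1): c = -0.2800 + -1.4200i → escape time 2
(row=2, col=2): c = 0.1800 + -1.4200i → escape time 2
(row=2, col=3): c = 0.6400 + -1.4200i → escape time 2

Answer: 8883
6883
2222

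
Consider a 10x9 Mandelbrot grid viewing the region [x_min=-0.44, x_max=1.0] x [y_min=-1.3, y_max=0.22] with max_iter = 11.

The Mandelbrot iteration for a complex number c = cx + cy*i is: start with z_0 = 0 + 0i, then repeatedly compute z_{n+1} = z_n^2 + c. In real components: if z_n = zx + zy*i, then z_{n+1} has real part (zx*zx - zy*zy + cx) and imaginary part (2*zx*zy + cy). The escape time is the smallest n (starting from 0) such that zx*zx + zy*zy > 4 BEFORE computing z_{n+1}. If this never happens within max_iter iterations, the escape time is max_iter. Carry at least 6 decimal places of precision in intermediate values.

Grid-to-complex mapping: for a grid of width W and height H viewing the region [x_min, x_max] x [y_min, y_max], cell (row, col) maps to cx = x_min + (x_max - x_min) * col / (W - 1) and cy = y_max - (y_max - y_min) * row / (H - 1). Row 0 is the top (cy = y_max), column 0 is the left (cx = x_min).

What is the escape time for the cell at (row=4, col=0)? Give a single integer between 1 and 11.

z_0 = 0 + 0i, c = -0.4400 + -0.5400i
Iter 1: z = -0.4400 + -0.5400i, |z|^2 = 0.4852
Iter 2: z = -0.5380 + -0.0648i, |z|^2 = 0.2936
Iter 3: z = -0.1548 + -0.4703i, |z|^2 = 0.2451
Iter 4: z = -0.6372 + -0.3944i, |z|^2 = 0.5616
Iter 5: z = -0.1896 + -0.0373i, |z|^2 = 0.0373
Iter 6: z = -0.4055 + -0.5259i, |z|^2 = 0.4409
Iter 7: z = -0.5521 + -0.1136i, |z|^2 = 0.3177
Iter 8: z = -0.1481 + -0.4146i, |z|^2 = 0.1938
Iter 9: z = -0.5900 + -0.4172i, |z|^2 = 0.5221
Iter 10: z = -0.2660 + -0.0477i, |z|^2 = 0.0730

Answer: 11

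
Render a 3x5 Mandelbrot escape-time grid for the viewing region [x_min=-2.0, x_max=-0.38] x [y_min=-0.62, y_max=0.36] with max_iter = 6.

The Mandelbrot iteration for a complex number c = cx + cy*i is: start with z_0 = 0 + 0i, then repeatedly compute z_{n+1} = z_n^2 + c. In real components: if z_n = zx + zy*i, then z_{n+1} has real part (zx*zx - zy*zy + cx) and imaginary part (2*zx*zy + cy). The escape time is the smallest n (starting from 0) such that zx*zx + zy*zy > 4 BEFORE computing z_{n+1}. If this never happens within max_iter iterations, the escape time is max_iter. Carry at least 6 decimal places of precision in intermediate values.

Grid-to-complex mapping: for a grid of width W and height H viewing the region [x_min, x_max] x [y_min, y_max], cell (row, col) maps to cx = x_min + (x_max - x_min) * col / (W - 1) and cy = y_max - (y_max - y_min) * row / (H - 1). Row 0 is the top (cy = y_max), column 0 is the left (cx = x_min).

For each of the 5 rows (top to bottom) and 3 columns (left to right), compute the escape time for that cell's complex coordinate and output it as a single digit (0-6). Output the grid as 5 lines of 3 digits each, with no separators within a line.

(row=0, col=0): c = -2.0000 + 0.3600i → escape time 1
(row=0, col=1): c = -1.1900 + 0.3600i → escape time 6
(row=0, col=2): c = -0.3800 + 0.3600i → escape time 6
(row=1, col=0): c = -2.0000 + 0.1150i → escape time 1
(row=1, col=1): c = -1.1900 + 0.1150i → escape time 6
(row=1, col=2): c = -0.3800 + 0.1150i → escape time 6
(row=2, col=0): c = -2.0000 + -0.1300i → escape time 1
(row=2, col=1): c = -1.1900 + -0.1300i → escape time 6
(row=2, col=2): c = -0.3800 + -0.1300i → escape time 6
(row=3, col=0): c = -2.0000 + -0.3750i → escape time 1
(row=3, col=1): c = -1.1900 + -0.3750i → escape time 6
(row=3, col=2): c = -0.3800 + -0.3750i → escape time 6
(row=4, col=0): c = -2.0000 + -0.6200i → escape time 1
(row=4, col=1): c = -1.1900 + -0.6200i → escape time 3
(row=4, col=2): c = -0.3800 + -0.6200i → escape time 6

Answer: 166
166
166
166
136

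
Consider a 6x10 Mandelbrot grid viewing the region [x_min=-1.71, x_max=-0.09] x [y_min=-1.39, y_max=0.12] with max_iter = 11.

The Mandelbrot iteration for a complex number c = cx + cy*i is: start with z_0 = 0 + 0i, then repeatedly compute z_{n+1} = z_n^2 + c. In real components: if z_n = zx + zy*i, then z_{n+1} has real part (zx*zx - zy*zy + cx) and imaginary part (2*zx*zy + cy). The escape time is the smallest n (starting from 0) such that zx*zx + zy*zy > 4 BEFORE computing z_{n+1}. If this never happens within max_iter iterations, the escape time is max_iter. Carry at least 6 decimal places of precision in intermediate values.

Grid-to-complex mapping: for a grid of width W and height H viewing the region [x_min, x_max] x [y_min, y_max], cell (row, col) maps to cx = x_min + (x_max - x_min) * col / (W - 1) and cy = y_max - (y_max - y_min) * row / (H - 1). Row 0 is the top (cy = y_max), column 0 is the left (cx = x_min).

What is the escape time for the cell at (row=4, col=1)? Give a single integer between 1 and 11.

z_0 = 0 + 0i, c = -1.3860 + -0.5511i
Iter 1: z = -1.3860 + -0.5511i, |z|^2 = 2.2247
Iter 2: z = 0.2313 + 0.9766i, |z|^2 = 1.0072
Iter 3: z = -2.2862 + -0.0994i, |z|^2 = 5.2366
Escaped at iteration 3

Answer: 3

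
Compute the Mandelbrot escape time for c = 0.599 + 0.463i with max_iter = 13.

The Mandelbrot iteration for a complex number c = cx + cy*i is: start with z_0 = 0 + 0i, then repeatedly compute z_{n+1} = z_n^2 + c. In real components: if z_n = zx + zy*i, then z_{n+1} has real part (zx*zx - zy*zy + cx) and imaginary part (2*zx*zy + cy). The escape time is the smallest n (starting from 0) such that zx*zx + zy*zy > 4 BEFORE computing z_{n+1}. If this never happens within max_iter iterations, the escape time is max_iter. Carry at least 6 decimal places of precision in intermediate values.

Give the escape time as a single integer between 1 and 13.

Answer: 4

Derivation:
z_0 = 0 + 0i, c = 0.5990 + 0.4630i
Iter 1: z = 0.5990 + 0.4630i, |z|^2 = 0.5732
Iter 2: z = 0.7434 + 1.0177i, |z|^2 = 1.5884
Iter 3: z = 0.1160 + 1.9761i, |z|^2 = 3.9186
Iter 4: z = -3.2927 + 0.9216i, |z|^2 = 11.6910
Escaped at iteration 4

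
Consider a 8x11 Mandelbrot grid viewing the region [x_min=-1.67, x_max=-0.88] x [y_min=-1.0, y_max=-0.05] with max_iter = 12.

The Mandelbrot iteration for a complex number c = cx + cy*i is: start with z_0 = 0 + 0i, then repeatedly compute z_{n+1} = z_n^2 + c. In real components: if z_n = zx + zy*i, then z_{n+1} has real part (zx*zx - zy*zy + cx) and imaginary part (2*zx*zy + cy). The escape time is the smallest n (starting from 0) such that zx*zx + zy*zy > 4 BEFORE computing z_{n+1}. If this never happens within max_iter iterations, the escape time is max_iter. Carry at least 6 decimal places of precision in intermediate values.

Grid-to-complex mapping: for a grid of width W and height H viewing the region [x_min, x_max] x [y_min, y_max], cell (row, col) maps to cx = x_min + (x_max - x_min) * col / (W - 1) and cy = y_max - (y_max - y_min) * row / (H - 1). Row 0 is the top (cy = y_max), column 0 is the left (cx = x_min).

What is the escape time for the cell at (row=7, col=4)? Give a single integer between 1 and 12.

Answer: 3

Derivation:
z_0 = 0 + 0i, c = -1.2186 + -0.7150i
Iter 1: z = -1.2186 + -0.7150i, |z|^2 = 1.9961
Iter 2: z = -0.2449 + 1.0276i, |z|^2 = 1.1158
Iter 3: z = -2.2145 + -1.2183i, |z|^2 = 6.3881
Escaped at iteration 3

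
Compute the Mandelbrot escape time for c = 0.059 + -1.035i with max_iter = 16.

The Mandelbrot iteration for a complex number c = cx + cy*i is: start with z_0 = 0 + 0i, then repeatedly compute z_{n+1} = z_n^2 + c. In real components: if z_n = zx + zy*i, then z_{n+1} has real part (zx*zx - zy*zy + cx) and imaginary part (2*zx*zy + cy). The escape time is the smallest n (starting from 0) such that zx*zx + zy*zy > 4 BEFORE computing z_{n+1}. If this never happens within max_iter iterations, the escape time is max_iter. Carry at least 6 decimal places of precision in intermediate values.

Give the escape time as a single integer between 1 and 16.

z_0 = 0 + 0i, c = 0.0590 + -1.0350i
Iter 1: z = 0.0590 + -1.0350i, |z|^2 = 1.0747
Iter 2: z = -1.0087 + -1.1571i, |z|^2 = 2.3565
Iter 3: z = -0.2624 + 1.2995i, |z|^2 = 1.7575
Iter 4: z = -1.5608 + -1.7169i, |z|^2 = 5.3841
Escaped at iteration 4

Answer: 4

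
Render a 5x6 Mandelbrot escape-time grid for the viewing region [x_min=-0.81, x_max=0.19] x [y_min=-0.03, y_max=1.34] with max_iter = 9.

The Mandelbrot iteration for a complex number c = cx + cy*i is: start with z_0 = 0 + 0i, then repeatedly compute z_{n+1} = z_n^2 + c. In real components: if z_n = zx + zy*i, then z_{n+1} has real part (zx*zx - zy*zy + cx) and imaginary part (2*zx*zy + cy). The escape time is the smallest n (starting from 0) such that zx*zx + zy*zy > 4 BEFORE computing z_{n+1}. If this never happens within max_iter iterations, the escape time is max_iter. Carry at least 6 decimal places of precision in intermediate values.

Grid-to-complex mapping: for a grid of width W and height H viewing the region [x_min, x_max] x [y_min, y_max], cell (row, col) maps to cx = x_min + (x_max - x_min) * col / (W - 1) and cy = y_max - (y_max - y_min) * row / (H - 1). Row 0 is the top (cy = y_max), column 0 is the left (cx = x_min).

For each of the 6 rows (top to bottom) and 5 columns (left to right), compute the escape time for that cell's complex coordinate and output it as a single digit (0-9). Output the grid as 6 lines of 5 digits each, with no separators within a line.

Answer: 22222
34564
45895
69999
99999
99999

Derivation:
(row=0, col=0): c = -0.8100 + 1.3400i → escape time 2
(row=0, col=1): c = -0.5600 + 1.3400i → escape time 2
(row=0, col=2): c = -0.3100 + 1.3400i → escape time 2
(row=0, col=3): c = -0.0600 + 1.3400i → escape time 2
(row=0, col=4): c = 0.1900 + 1.3400i → escape time 2
(row=1, col=0): c = -0.8100 + 1.0660i → escape time 3
(row=1, col=1): c = -0.5600 + 1.0660i → escape time 4
(row=1, col=2): c = -0.3100 + 1.0660i → escape time 5
(row=1, col=3): c = -0.0600 + 1.0660i → escape time 6
(row=1, col=4): c = 0.1900 + 1.0660i → escape time 4
(row=2, col=0): c = -0.8100 + 0.7920i → escape time 4
(row=2, col=1): c = -0.5600 + 0.7920i → escape time 5
(row=2, col=2): c = -0.3100 + 0.7920i → escape time 8
(row=2, col=3): c = -0.0600 + 0.7920i → escape time 9
(row=2, col=4): c = 0.1900 + 0.7920i → escape time 5
(row=3, col=0): c = -0.8100 + 0.5180i → escape time 6
(row=3, col=1): c = -0.5600 + 0.5180i → escape time 9
(row=3, col=2): c = -0.3100 + 0.5180i → escape time 9
(row=3, col=3): c = -0.0600 + 0.5180i → escape time 9
(row=3, col=4): c = 0.1900 + 0.5180i → escape time 9
(row=4, col=0): c = -0.8100 + 0.2440i → escape time 9
(row=4, col=1): c = -0.5600 + 0.2440i → escape time 9
(row=4, col=2): c = -0.3100 + 0.2440i → escape time 9
(row=4, col=3): c = -0.0600 + 0.2440i → escape time 9
(row=4, col=4): c = 0.1900 + 0.2440i → escape time 9
(row=5, col=0): c = -0.8100 + -0.0300i → escape time 9
(row=5, col=1): c = -0.5600 + -0.0300i → escape time 9
(row=5, col=2): c = -0.3100 + -0.0300i → escape time 9
(row=5, col=3): c = -0.0600 + -0.0300i → escape time 9
(row=5, col=4): c = 0.1900 + -0.0300i → escape time 9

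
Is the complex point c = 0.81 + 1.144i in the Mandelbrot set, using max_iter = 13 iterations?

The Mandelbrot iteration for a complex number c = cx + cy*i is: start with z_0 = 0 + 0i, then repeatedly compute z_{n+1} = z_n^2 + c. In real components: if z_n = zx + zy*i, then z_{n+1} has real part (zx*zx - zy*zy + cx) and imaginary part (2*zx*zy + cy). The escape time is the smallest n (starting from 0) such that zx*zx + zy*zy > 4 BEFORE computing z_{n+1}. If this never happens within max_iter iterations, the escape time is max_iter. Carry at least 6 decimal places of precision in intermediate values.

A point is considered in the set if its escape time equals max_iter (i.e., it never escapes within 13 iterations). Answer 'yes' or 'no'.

Answer: no

Derivation:
z_0 = 0 + 0i, c = 0.8100 + 1.1440i
Iter 1: z = 0.8100 + 1.1440i, |z|^2 = 1.9648
Iter 2: z = 0.1574 + 2.9973i, |z|^2 = 9.0085
Escaped at iteration 2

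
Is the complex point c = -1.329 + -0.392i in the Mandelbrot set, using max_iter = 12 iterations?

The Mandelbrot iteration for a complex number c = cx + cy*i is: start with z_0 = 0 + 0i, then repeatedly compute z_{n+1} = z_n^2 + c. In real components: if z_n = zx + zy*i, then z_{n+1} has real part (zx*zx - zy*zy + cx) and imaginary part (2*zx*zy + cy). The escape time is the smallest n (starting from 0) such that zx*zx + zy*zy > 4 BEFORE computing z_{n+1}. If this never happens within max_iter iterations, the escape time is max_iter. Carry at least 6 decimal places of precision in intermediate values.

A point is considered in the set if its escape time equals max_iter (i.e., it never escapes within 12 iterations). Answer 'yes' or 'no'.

Answer: no

Derivation:
z_0 = 0 + 0i, c = -1.3290 + -0.3920i
Iter 1: z = -1.3290 + -0.3920i, |z|^2 = 1.9199
Iter 2: z = 0.2836 + 0.6499i, |z|^2 = 0.5028
Iter 3: z = -1.6710 + -0.0234i, |z|^2 = 2.7928
Iter 4: z = 1.4627 + -0.3138i, |z|^2 = 2.2380
Iter 5: z = 0.7120 + -1.3101i, |z|^2 = 2.2233
Iter 6: z = -2.5385 + -2.2576i, |z|^2 = 11.5405
Escaped at iteration 6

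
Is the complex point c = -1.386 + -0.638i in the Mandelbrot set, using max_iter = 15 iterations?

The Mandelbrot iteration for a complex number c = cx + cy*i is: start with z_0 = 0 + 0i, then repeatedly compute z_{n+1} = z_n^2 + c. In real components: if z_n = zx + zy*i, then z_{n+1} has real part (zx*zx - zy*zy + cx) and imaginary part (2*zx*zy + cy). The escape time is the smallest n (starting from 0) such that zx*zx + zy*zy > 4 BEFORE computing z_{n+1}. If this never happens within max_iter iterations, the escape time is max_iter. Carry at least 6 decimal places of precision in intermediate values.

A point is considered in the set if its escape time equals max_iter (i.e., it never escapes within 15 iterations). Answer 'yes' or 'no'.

z_0 = 0 + 0i, c = -1.3860 + -0.6380i
Iter 1: z = -1.3860 + -0.6380i, |z|^2 = 2.3280
Iter 2: z = 0.1280 + 1.1305i, |z|^2 = 1.2945
Iter 3: z = -2.6477 + -0.3487i, |z|^2 = 7.1321
Escaped at iteration 3

Answer: no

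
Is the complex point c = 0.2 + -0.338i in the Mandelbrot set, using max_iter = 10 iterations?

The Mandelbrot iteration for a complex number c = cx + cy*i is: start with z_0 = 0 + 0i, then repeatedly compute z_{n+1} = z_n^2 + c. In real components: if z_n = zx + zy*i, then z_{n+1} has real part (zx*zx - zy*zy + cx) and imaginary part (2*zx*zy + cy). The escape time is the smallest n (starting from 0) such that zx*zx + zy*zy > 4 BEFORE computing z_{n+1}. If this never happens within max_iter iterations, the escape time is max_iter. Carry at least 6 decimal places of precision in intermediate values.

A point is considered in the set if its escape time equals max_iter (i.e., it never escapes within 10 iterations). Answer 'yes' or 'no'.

Answer: yes

Derivation:
z_0 = 0 + 0i, c = 0.2000 + -0.3380i
Iter 1: z = 0.2000 + -0.3380i, |z|^2 = 0.1542
Iter 2: z = 0.1258 + -0.4732i, |z|^2 = 0.2397
Iter 3: z = -0.0081 + -0.4570i, |z|^2 = 0.2089
Iter 4: z = -0.0088 + -0.3306i, |z|^2 = 0.1094
Iter 5: z = 0.0908 + -0.3322i, |z|^2 = 0.1186
Iter 6: z = 0.0979 + -0.3983i, |z|^2 = 0.1682
Iter 7: z = 0.0509 + -0.4160i, |z|^2 = 0.1756
Iter 8: z = 0.0295 + -0.3804i, |z|^2 = 0.1456
Iter 9: z = 0.0562 + -0.3605i, |z|^2 = 0.1331
Did not escape in 10 iterations → in set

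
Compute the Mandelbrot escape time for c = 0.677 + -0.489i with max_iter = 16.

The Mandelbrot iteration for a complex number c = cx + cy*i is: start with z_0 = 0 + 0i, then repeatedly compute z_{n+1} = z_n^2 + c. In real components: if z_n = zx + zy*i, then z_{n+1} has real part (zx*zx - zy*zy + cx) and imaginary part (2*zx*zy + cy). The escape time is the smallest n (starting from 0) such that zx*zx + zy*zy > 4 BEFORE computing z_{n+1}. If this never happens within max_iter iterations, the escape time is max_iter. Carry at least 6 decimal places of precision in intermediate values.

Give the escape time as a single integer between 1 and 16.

z_0 = 0 + 0i, c = 0.6770 + -0.4890i
Iter 1: z = 0.6770 + -0.4890i, |z|^2 = 0.6975
Iter 2: z = 0.8962 + -1.1511i, |z|^2 = 2.1282
Iter 3: z = 0.1551 + -2.5523i, |z|^2 = 6.5381
Escaped at iteration 3

Answer: 3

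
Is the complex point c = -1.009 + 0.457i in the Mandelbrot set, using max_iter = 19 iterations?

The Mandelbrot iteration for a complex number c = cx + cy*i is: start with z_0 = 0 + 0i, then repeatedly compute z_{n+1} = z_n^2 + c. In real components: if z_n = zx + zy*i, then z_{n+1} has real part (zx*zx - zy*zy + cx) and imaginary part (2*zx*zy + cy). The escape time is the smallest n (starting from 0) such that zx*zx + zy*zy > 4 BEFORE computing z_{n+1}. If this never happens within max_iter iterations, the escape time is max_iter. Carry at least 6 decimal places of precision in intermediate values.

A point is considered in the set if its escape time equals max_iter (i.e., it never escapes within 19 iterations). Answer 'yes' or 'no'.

z_0 = 0 + 0i, c = -1.0090 + 0.4570i
Iter 1: z = -1.0090 + 0.4570i, |z|^2 = 1.2269
Iter 2: z = -0.1998 + -0.4652i, |z|^2 = 0.2563
Iter 3: z = -1.1855 + 0.6429i, |z|^2 = 1.8188
Iter 4: z = -0.0168 + -1.0673i, |z|^2 = 1.1394
Iter 5: z = -2.1478 + 0.4929i, |z|^2 = 4.8561
Escaped at iteration 5

Answer: no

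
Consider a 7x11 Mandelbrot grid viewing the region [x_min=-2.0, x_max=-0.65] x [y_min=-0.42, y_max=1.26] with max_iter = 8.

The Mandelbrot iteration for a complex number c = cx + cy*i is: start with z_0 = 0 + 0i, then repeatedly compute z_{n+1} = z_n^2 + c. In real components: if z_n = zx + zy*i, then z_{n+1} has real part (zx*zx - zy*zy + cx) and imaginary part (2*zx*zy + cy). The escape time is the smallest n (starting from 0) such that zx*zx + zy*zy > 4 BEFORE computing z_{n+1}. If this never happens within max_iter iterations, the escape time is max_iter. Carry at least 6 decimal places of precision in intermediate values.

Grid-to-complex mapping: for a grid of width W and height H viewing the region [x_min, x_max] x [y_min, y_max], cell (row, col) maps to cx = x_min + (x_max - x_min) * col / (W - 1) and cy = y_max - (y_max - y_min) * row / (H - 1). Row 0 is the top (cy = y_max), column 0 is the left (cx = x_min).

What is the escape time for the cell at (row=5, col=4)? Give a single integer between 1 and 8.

z_0 = 0 + 0i, c = -1.1000 + 0.4200i
Iter 1: z = -1.1000 + 0.4200i, |z|^2 = 1.3864
Iter 2: z = -0.0664 + -0.5040i, |z|^2 = 0.2584
Iter 3: z = -1.3496 + 0.4869i, |z|^2 = 2.0585
Iter 4: z = 0.4843 + -0.8943i, |z|^2 = 1.0344
Iter 5: z = -1.6652 + -0.4463i, |z|^2 = 2.9722
Iter 6: z = 1.4738 + 1.9065i, |z|^2 = 5.8068
Escaped at iteration 6

Answer: 6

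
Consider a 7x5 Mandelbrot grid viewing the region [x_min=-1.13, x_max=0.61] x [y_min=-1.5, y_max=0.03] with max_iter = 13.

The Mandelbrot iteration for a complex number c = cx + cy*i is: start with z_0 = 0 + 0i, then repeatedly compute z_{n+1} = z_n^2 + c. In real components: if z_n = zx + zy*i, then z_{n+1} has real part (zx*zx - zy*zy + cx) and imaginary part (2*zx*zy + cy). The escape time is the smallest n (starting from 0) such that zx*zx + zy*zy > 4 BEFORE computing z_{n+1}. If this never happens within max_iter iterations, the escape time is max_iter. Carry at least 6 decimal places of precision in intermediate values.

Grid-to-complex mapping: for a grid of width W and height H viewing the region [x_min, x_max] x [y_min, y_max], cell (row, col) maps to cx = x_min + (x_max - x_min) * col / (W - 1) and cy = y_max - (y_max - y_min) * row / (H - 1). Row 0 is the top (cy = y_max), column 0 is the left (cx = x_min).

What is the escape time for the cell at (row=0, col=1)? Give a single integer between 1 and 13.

Answer: 13

Derivation:
z_0 = 0 + 0i, c = -0.8400 + 0.0300i
Iter 1: z = -0.8400 + 0.0300i, |z|^2 = 0.7065
Iter 2: z = -0.1353 + -0.0204i, |z|^2 = 0.0187
Iter 3: z = -0.8221 + 0.0355i, |z|^2 = 0.6771
Iter 4: z = -0.1654 + -0.0284i, |z|^2 = 0.0282
Iter 5: z = -0.8135 + 0.0394i, |z|^2 = 0.6633
Iter 6: z = -0.1799 + -0.0341i, |z|^2 = 0.0335
Iter 7: z = -0.8088 + 0.0423i, |z|^2 = 0.6560
Iter 8: z = -0.1876 + -0.0384i, |z|^2 = 0.0367
Iter 9: z = -0.8063 + 0.0444i, |z|^2 = 0.6521
Iter 10: z = -0.1919 + -0.0416i, |z|^2 = 0.0386
Iter 11: z = -0.8049 + 0.0460i, |z|^2 = 0.6500
Iter 12: z = -0.1942 + -0.0440i, |z|^2 = 0.0397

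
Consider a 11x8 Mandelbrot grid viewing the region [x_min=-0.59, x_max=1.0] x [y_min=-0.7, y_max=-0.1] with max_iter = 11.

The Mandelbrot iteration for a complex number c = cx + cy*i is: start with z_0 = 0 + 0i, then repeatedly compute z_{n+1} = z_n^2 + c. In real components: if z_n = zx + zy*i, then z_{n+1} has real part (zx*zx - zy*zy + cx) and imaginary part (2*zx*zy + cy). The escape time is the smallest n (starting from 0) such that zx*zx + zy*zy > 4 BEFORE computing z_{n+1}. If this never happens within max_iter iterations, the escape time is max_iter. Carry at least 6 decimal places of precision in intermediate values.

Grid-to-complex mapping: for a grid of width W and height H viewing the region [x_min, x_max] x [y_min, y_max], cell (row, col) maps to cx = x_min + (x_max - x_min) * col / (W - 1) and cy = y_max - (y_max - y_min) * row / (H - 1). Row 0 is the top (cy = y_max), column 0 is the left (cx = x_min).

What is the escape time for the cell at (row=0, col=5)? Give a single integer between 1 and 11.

Answer: 11

Derivation:
z_0 = 0 + 0i, c = 0.2050 + -0.1000i
Iter 1: z = 0.2050 + -0.1000i, |z|^2 = 0.0520
Iter 2: z = 0.2370 + -0.1410i, |z|^2 = 0.0761
Iter 3: z = 0.2413 + -0.1668i, |z|^2 = 0.0861
Iter 4: z = 0.2354 + -0.1805i, |z|^2 = 0.0880
Iter 5: z = 0.2278 + -0.1850i, |z|^2 = 0.0861
Iter 6: z = 0.2227 + -0.1843i, |z|^2 = 0.0835
Iter 7: z = 0.2206 + -0.1821i, |z|^2 = 0.0818
Iter 8: z = 0.2205 + -0.1803i, |z|^2 = 0.0812
Iter 9: z = 0.2211 + -0.1795i, |z|^2 = 0.0811
Iter 10: z = 0.2217 + -0.1794i, |z|^2 = 0.0813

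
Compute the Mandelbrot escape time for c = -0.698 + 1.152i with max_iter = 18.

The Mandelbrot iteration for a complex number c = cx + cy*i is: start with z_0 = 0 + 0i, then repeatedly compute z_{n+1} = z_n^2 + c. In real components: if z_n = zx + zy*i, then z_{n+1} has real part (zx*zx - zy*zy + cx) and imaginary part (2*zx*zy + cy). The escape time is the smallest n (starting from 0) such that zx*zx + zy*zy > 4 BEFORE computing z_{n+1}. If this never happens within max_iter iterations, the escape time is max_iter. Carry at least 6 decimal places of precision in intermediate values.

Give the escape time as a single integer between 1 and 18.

z_0 = 0 + 0i, c = -0.6980 + 1.1520i
Iter 1: z = -0.6980 + 1.1520i, |z|^2 = 1.8143
Iter 2: z = -1.5379 + -0.4562i, |z|^2 = 2.5732
Iter 3: z = 1.4590 + 2.5552i, |z|^2 = 8.6576
Escaped at iteration 3

Answer: 3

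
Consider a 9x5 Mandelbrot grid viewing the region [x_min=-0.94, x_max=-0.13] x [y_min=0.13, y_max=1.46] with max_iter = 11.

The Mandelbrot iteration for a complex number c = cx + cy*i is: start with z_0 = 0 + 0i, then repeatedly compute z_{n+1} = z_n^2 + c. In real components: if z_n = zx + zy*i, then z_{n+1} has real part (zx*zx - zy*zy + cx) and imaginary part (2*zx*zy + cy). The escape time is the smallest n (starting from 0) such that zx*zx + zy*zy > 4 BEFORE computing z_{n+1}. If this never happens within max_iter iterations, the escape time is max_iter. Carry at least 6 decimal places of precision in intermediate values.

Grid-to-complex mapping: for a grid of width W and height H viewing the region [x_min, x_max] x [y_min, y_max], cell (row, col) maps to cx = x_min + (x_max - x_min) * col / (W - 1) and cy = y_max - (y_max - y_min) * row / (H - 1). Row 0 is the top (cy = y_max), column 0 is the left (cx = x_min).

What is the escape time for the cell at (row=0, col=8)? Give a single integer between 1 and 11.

z_0 = 0 + 0i, c = -0.1300 + 1.4600i
Iter 1: z = -0.1300 + 1.4600i, |z|^2 = 2.1485
Iter 2: z = -2.2447 + 1.0804i, |z|^2 = 6.2059
Escaped at iteration 2

Answer: 2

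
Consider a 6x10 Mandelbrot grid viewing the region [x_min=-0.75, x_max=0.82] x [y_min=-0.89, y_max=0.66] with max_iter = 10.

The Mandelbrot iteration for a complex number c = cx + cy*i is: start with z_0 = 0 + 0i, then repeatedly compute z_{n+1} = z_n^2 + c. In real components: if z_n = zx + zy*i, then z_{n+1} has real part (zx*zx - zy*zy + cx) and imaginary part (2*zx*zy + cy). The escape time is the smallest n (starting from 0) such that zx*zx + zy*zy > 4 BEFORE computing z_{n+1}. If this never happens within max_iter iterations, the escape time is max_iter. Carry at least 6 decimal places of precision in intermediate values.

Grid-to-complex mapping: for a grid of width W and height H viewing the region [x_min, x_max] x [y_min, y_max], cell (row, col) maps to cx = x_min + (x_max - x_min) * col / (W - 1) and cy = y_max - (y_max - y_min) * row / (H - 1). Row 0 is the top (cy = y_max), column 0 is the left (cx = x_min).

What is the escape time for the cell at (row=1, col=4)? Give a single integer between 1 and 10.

Answer: 5

Derivation:
z_0 = 0 + 0i, c = 0.5060 + 0.4878i
Iter 1: z = 0.5060 + 0.4878i, |z|^2 = 0.4940
Iter 2: z = 0.5241 + 0.9814i, |z|^2 = 1.2379
Iter 3: z = -0.1825 + 1.5165i, |z|^2 = 2.3331
Iter 4: z = -1.7605 + -0.0657i, |z|^2 = 3.1037
Iter 5: z = 3.6010 + 0.7190i, |z|^2 = 13.4845
Escaped at iteration 5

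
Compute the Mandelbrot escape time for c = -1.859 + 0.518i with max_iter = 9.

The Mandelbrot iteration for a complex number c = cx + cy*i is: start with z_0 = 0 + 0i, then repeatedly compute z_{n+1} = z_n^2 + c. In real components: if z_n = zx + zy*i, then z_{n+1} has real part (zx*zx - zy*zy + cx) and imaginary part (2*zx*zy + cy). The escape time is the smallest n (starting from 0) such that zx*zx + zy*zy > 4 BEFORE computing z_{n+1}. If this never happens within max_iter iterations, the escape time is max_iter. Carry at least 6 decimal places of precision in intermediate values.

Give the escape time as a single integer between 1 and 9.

Answer: 3

Derivation:
z_0 = 0 + 0i, c = -1.8590 + 0.5180i
Iter 1: z = -1.8590 + 0.5180i, |z|^2 = 3.7242
Iter 2: z = 1.3286 + -1.4079i, |z|^2 = 3.7473
Iter 3: z = -2.0762 + -3.2230i, |z|^2 = 14.6984
Escaped at iteration 3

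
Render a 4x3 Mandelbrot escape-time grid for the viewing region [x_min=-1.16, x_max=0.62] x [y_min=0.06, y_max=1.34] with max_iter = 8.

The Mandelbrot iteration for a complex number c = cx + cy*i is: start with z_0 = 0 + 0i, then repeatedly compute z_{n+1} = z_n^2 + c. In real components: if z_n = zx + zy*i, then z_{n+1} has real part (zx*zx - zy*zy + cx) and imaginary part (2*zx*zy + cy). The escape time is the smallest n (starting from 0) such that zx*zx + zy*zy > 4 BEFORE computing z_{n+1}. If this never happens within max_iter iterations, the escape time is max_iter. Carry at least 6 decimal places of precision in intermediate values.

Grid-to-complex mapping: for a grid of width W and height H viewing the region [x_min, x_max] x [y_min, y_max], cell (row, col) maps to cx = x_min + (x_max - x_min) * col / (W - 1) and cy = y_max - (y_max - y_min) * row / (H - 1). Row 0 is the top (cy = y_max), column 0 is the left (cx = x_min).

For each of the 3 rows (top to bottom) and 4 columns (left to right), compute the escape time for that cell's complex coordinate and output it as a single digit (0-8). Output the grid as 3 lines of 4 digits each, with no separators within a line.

(row=0, col=0): c = -1.1600 + 1.3400i → escape time 2
(row=0, col=1): c = -0.5667 + 1.3400i → escape time 2
(row=0, col=2): c = 0.0267 + 1.3400i → escape time 2
(row=0, col=3): c = 0.6200 + 1.3400i → escape time 2
(row=1, col=0): c = -1.1600 + 0.7000i → escape time 3
(row=1, col=1): c = -0.5667 + 0.7000i → escape time 8
(row=1, col=2): c = 0.0267 + 0.7000i → escape time 8
(row=1, col=3): c = 0.6200 + 0.7000i → escape time 3
(row=2, col=0): c = -1.1600 + 0.0600i → escape time 8
(row=2, col=1): c = -0.5667 + 0.0600i → escape time 8
(row=2, col=2): c = 0.0267 + 0.0600i → escape time 8
(row=2, col=3): c = 0.6200 + 0.0600i → escape time 4

Answer: 2222
3883
8884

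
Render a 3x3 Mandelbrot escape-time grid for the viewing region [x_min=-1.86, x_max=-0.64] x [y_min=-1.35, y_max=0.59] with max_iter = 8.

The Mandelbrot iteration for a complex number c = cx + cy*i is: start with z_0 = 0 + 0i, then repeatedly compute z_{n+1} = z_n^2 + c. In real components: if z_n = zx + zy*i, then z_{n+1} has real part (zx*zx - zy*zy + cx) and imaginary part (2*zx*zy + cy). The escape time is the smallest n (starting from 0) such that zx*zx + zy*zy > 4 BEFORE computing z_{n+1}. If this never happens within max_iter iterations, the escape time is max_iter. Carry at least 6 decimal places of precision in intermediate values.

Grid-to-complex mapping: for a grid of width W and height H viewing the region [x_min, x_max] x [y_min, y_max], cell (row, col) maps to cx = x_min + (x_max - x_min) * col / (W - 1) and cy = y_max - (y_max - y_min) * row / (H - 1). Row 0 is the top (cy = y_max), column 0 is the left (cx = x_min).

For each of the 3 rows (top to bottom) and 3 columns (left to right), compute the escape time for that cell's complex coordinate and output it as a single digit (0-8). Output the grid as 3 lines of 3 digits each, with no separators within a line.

Answer: 238
388
122

Derivation:
(row=0, col=0): c = -1.8600 + 0.5900i → escape time 2
(row=0, col=1): c = -1.2500 + 0.5900i → escape time 3
(row=0, col=2): c = -0.6400 + 0.5900i → escape time 8
(row=1, col=0): c = -1.8600 + -0.3800i → escape time 3
(row=1, col=1): c = -1.2500 + -0.3800i → escape time 8
(row=1, col=2): c = -0.6400 + -0.3800i → escape time 8
(row=2, col=0): c = -1.8600 + -1.3500i → escape time 1
(row=2, col=1): c = -1.2500 + -1.3500i → escape time 2
(row=2, col=2): c = -0.6400 + -1.3500i → escape time 2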